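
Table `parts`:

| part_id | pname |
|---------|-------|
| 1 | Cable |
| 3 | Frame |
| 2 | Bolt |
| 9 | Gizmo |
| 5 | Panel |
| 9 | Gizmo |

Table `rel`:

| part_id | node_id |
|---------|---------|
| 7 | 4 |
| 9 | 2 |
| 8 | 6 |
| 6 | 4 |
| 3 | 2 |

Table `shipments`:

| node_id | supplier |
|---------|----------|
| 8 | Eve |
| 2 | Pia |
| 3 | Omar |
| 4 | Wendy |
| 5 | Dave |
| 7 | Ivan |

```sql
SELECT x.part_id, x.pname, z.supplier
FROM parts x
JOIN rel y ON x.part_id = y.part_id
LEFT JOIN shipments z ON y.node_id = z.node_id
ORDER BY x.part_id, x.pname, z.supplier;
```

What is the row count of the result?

3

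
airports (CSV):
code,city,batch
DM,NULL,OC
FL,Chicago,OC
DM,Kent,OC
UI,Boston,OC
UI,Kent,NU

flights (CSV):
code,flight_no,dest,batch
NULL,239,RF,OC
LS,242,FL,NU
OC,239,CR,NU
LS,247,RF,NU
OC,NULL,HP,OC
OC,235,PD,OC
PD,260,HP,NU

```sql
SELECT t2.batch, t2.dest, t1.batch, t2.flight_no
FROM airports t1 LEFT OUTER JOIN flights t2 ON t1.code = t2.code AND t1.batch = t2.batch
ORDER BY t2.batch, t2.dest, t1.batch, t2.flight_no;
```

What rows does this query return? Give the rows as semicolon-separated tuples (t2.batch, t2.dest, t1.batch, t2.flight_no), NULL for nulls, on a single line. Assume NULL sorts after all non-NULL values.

(NULL, NULL, NU, NULL); (NULL, NULL, OC, NULL); (NULL, NULL, OC, NULL); (NULL, NULL, OC, NULL); (NULL, NULL, OC, NULL)

LEFT JOIN keeps every row from `airports`; unmatched rows get NULL for `flights`'s columns.
Matching on t1.code = t2.code AND t1.batch = t2.batch. A NULL in a compared column never satisfies the condition.
- t1[0] code=DM, batch=OC → no match; kept with NULLs on the t2 side.
- t1[1] code=FL, batch=OC → no match; kept with NULLs on the t2 side.
- t1[2] code=DM, batch=OC → no match; kept with NULLs on the t2 side.
- t1[3] code=UI, batch=OC → no match; kept with NULLs on the t2 side.
- t1[4] code=UI, batch=NU → no match; kept with NULLs on the t2 side.
After projecting and ordering:
t2.batch | t2.dest | t1.batch | t2.flight_no
NULL | NULL | NU | NULL
NULL | NULL | OC | NULL
NULL | NULL | OC | NULL
NULL | NULL | OC | NULL
NULL | NULL | OC | NULL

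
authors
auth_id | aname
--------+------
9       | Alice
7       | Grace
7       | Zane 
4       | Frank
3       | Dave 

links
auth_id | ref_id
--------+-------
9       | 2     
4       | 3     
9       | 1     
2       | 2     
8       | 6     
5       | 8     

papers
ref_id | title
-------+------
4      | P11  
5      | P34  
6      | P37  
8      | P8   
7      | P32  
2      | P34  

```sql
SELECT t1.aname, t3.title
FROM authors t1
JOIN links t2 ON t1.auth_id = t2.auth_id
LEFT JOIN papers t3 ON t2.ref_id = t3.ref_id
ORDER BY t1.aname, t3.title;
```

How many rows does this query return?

3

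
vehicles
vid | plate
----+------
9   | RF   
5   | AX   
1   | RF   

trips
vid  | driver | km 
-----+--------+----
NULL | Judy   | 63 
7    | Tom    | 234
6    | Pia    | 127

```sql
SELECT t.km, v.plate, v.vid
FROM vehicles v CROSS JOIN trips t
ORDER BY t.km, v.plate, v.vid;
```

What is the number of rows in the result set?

CROSS JOIN pairs every row of `vehicles` with every row of `trips`: 3 × 3 = 9 rows.

9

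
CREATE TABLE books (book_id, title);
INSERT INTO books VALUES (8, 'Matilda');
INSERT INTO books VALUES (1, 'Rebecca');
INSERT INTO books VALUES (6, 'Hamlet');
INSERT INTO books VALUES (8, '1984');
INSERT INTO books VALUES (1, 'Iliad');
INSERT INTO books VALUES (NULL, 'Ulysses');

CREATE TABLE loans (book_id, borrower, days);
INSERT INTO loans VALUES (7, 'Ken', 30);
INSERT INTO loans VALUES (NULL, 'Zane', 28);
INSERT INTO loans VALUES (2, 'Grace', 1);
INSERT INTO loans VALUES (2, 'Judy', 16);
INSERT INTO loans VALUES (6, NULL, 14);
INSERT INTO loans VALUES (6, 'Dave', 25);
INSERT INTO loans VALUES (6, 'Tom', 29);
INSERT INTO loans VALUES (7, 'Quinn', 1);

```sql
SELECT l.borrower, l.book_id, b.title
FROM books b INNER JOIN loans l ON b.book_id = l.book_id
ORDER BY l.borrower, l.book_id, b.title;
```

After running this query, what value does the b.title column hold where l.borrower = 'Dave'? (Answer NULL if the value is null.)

Hamlet

INNER JOIN keeps only pairs where the ON condition holds.
Matching on b.book_id = l.book_id. A NULL in a compared column never satisfies the condition.
Matched pairs: 3.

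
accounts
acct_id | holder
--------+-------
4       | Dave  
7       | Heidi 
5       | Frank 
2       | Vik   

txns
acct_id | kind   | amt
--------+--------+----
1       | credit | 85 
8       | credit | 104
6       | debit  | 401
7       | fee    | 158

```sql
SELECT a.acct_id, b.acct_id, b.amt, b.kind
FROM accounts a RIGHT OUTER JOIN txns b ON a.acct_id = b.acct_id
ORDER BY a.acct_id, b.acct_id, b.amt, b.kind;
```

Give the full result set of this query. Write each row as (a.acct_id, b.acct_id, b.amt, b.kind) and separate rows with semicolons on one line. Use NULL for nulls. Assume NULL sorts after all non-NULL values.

RIGHT JOIN keeps every row from `txns`; unmatched rows get NULL for `accounts`'s columns.
Matching on a.acct_id = b.acct_id.
- a (acct_id=4) has no partner in b.
- a (acct_id=7) pairs with 1 row(s) of b.
- a (acct_id=5) has no partner in b.
- a (acct_id=2) has no partner in b.
- 3 row(s) from b found no a partner → padded with NULL.
After projecting and ordering:
a.acct_id | b.acct_id | b.amt | b.kind
7 | 7 | 158 | fee
NULL | 1 | 85 | credit
NULL | 6 | 401 | debit
NULL | 8 | 104 | credit

(7, 7, 158, fee); (NULL, 1, 85, credit); (NULL, 6, 401, debit); (NULL, 8, 104, credit)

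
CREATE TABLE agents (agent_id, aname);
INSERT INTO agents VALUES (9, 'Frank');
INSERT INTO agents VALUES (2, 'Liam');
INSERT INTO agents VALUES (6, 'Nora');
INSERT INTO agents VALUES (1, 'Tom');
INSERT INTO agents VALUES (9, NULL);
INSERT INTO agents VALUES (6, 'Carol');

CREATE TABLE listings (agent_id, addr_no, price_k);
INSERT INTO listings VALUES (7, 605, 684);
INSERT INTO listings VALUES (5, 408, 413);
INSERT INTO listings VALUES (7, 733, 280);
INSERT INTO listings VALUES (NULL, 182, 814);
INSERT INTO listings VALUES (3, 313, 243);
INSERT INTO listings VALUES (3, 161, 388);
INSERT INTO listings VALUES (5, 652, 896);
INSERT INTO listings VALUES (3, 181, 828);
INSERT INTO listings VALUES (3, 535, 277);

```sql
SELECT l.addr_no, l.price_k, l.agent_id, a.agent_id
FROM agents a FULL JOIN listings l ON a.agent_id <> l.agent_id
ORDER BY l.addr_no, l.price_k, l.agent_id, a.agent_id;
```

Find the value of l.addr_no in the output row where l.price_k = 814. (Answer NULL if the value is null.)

182

FULL OUTER JOIN keeps every row from both sides; unmatched rows get NULL for the other side's columns.
Matching on a.agent_id <> l.agent_id. A NULL in a compared column never satisfies the condition.
- a[0] agent_id=9 → 8 match(es) in l → 8 row(s).
- a[1] agent_id=2 → 8 match(es) in l → 8 row(s).
- a[2] agent_id=6 → 8 match(es) in l → 8 row(s).
- a[3] agent_id=1 → 8 match(es) in l → 8 row(s).
- a[4] agent_id=9 → 8 match(es) in l → 8 row(s).
- a[5] agent_id=6 → 8 match(es) in l → 8 row(s).
- plus 1 unmatched l row(s), each kept with NULL a columns.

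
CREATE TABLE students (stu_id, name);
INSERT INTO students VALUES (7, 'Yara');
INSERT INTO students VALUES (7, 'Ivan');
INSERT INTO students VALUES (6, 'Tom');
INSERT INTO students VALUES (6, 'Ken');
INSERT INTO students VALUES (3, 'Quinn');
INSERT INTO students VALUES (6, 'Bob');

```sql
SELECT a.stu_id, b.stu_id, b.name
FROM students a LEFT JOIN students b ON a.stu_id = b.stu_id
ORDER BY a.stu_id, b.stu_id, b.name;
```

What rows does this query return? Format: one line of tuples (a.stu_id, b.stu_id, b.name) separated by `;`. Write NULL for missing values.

(3, 3, Quinn); (6, 6, Bob); (6, 6, Bob); (6, 6, Bob); (6, 6, Ken); (6, 6, Ken); (6, 6, Ken); (6, 6, Tom); (6, 6, Tom); (6, 6, Tom); (7, 7, Ivan); (7, 7, Ivan); (7, 7, Yara); (7, 7, Yara)

LEFT JOIN keeps every row from `students a`; unmatched rows get NULL for `students b`'s columns.
Matching on a.stu_id = b.stu_id.
- a row (stu_id=7): matches 2 b row(s) → 2 output row(s).
- a row (stu_id=7): matches 2 b row(s) → 2 output row(s).
- a row (stu_id=6): matches 3 b row(s) → 3 output row(s).
- a row (stu_id=6): matches 3 b row(s) → 3 output row(s).
- a row (stu_id=3): matches 1 b row(s) → 1 output row(s).
- a row (stu_id=6): matches 3 b row(s) → 3 output row(s).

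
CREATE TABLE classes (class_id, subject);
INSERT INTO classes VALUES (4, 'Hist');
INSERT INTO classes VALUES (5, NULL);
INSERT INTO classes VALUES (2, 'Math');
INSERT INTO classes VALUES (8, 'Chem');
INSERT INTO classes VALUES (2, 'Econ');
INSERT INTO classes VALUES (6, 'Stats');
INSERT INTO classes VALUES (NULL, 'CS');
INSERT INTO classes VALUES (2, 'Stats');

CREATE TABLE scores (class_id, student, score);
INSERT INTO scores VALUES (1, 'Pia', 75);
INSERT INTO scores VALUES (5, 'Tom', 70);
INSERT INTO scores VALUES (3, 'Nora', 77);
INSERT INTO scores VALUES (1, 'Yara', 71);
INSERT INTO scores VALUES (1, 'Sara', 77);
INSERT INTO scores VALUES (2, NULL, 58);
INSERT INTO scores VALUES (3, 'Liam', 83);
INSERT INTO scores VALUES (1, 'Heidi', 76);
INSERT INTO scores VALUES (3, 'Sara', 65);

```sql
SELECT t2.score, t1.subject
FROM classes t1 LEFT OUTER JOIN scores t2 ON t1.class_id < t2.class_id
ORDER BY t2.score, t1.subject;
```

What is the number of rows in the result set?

17

LEFT JOIN keeps every row from `classes`; unmatched rows get NULL for `scores`'s columns.
Matching on t1.class_id < t2.class_id. A NULL in a compared column never satisfies the condition.
Matched pairs: 13; unmatched t1 rows kept: 4.
Total: 13 matched + 4 padded = 17 rows.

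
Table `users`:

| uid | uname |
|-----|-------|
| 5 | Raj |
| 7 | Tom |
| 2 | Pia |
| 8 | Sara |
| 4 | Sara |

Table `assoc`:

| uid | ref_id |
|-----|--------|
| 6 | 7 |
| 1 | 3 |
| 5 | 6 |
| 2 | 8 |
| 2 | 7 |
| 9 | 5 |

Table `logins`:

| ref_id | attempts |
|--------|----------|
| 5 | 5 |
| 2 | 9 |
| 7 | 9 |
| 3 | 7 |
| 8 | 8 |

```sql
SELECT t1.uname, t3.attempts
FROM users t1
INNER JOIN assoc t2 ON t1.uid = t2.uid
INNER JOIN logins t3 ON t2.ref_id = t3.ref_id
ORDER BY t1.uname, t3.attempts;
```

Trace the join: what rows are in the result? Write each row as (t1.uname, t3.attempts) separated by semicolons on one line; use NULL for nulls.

(Pia, 8); (Pia, 9)

Evaluate left to right. First `users t1 INNER JOIN assoc t2` on uid: 3 row(s).
Then INNER JOIN `logins t3` on ref_id: keep only rows whose t2.ref_id appears in t3.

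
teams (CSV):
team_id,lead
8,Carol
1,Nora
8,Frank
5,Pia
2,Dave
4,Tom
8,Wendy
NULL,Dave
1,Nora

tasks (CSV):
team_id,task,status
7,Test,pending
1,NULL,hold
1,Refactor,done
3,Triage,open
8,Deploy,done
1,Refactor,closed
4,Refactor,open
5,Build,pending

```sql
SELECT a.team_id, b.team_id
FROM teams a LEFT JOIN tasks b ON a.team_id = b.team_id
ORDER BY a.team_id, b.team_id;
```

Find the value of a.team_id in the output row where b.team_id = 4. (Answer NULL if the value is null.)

4

LEFT JOIN keeps every row from `teams`; unmatched rows get NULL for `tasks`'s columns.
Matching on a.team_id = b.team_id. A NULL in a compared column never satisfies the condition.
- a[0] team_id=8 → 1 match(es) in b → 1 row(s).
- a[1] team_id=1 → 3 match(es) in b → 3 row(s).
- a[2] team_id=8 → 1 match(es) in b → 1 row(s).
- a[3] team_id=5 → 1 match(es) in b → 1 row(s).
- a[4] team_id=2 → no match; kept with NULLs on the b side.
- a[5] team_id=4 → 1 match(es) in b → 1 row(s).
- a[6] team_id=8 → 1 match(es) in b → 1 row(s).
- a[7] team_id=NULL → no match; kept with NULLs on the b side.
- a[8] team_id=1 → 3 match(es) in b → 3 row(s).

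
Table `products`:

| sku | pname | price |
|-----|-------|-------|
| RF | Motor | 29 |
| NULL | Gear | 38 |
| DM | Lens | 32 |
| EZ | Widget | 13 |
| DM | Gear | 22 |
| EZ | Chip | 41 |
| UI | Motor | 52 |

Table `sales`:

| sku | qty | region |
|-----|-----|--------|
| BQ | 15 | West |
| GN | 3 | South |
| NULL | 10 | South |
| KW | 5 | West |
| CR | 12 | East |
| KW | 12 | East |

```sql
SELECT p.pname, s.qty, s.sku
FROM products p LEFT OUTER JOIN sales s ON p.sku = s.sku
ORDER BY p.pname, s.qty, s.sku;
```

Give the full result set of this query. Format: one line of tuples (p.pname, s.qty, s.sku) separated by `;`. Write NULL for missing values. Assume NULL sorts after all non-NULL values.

LEFT JOIN keeps every row from `products`; unmatched rows get NULL for `sales`'s columns.
Matching on p.sku = s.sku. A NULL in a compared column never satisfies the condition.
Matched pairs: 0; unmatched p rows kept: 7.

(Chip, NULL, NULL); (Gear, NULL, NULL); (Gear, NULL, NULL); (Lens, NULL, NULL); (Motor, NULL, NULL); (Motor, NULL, NULL); (Widget, NULL, NULL)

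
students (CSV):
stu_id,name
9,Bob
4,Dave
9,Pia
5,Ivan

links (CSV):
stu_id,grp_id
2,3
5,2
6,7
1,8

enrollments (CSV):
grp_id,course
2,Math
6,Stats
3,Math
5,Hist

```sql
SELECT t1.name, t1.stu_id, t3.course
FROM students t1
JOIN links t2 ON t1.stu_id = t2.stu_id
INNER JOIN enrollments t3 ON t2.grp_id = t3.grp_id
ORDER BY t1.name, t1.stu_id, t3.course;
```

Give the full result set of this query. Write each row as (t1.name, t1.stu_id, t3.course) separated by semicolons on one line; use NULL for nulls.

(Ivan, 5, Math)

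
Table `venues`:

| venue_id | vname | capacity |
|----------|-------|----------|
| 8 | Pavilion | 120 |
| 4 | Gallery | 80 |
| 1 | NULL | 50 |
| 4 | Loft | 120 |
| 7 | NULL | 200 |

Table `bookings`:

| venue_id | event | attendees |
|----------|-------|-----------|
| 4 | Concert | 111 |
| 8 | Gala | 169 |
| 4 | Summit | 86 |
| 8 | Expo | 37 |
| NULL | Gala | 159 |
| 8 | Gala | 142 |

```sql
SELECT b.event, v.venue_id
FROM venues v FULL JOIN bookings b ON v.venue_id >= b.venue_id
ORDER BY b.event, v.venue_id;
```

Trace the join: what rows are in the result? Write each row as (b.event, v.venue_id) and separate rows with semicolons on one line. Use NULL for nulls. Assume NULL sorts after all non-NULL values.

(Concert, 4); (Concert, 4); (Concert, 7); (Concert, 8); (Expo, 8); (Gala, 8); (Gala, 8); (Gala, NULL); (Summit, 4); (Summit, 4); (Summit, 7); (Summit, 8); (NULL, 1)

FULL OUTER JOIN keeps every row from both sides; unmatched rows get NULL for the other side's columns.
Matching on v.venue_id >= b.venue_id. A NULL in a compared column never satisfies the condition.
Matched pairs: 11; unmatched v rows kept: 1; unmatched b rows kept: 1.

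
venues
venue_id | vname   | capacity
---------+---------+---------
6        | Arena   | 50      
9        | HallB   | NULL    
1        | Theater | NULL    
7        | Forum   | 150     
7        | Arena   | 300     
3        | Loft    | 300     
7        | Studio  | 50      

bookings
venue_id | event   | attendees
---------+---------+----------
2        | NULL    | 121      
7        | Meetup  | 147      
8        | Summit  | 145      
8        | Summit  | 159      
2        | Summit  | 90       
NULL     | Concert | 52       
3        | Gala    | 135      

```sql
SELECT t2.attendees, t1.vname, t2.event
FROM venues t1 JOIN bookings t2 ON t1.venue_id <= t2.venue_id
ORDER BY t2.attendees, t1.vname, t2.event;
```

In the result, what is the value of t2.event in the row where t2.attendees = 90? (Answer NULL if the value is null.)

INNER JOIN keeps only pairs where the ON condition holds.
Matching on t1.venue_id <= t2.venue_id. A NULL in a compared column never satisfies the condition.
- t1 row (venue_id=6): matches 3 t2 row(s) → 3 output row(s).
- t1 row (venue_id=9): no match → dropped.
- t1 row (venue_id=1): matches 6 t2 row(s) → 6 output row(s).
- t1 row (venue_id=7): matches 3 t2 row(s) → 3 output row(s).
- t1 row (venue_id=7): matches 3 t2 row(s) → 3 output row(s).
- t1 row (venue_id=3): matches 4 t2 row(s) → 4 output row(s).
- t1 row (venue_id=7): matches 3 t2 row(s) → 3 output row(s).

Summit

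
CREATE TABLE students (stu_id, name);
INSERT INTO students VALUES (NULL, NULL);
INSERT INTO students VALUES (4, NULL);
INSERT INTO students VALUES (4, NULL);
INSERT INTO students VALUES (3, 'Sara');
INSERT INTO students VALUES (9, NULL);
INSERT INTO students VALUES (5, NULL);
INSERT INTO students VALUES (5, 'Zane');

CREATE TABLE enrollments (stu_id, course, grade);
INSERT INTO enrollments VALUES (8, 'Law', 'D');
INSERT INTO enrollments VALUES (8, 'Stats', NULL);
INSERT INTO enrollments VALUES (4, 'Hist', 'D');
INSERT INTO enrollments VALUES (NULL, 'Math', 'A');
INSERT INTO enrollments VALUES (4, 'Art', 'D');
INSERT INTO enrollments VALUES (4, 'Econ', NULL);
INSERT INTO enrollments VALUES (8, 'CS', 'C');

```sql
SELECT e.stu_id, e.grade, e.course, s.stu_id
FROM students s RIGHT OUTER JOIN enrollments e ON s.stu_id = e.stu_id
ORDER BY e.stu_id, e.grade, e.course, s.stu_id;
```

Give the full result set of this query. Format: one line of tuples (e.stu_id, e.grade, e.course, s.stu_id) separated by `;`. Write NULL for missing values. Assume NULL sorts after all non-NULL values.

(4, D, Art, 4); (4, D, Art, 4); (4, D, Hist, 4); (4, D, Hist, 4); (4, NULL, Econ, 4); (4, NULL, Econ, 4); (8, C, CS, NULL); (8, D, Law, NULL); (8, NULL, Stats, NULL); (NULL, A, Math, NULL)

RIGHT JOIN keeps every row from `enrollments`; unmatched rows get NULL for `students`'s columns.
Matching on s.stu_id = e.stu_id. A NULL in a compared column never satisfies the condition.
Matched pairs: 6; unmatched e rows kept: 4.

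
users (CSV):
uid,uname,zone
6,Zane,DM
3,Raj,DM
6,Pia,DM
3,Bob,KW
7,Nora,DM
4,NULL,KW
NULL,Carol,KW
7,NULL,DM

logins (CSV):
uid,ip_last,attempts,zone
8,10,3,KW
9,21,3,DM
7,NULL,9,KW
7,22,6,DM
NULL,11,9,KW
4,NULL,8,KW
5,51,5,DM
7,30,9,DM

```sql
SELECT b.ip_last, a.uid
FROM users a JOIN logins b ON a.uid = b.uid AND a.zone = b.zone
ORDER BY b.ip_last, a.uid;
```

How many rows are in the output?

INNER JOIN keeps only pairs where the ON condition holds.
Matching on a.uid = b.uid AND a.zone = b.zone. A NULL in a compared column never satisfies the condition.
- uid=6, zone=DM: no matching b row, dropped.
- uid=3, zone=DM: no matching b row, dropped.
- uid=6, zone=DM: no matching b row, dropped.
- uid=3, zone=KW: no matching b row, dropped.
- uid=7, zone=DM: 2 matching b row(s), so 2 row(s) emitted.
- uid=4, zone=KW: 1 matching b row(s), so 1 row(s) emitted.
- uid=NULL, zone=KW: no matching b row, dropped.
- uid=7, zone=DM: 2 matching b row(s), so 2 row(s) emitted.
Total: 5 rows.

5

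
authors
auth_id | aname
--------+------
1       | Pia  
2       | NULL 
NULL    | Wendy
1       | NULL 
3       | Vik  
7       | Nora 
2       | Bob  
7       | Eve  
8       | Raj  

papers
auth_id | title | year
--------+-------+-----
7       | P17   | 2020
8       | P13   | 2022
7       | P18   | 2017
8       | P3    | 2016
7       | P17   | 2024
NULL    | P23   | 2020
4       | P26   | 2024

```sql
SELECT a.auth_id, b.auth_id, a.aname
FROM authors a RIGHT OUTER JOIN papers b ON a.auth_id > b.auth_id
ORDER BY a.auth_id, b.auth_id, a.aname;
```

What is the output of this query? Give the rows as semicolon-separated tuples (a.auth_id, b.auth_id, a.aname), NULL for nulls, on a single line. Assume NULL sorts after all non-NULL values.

RIGHT JOIN keeps every row from `papers`; unmatched rows get NULL for `authors`'s columns.
Matching on a.auth_id > b.auth_id. A NULL in a compared column never satisfies the condition.
- a[0] auth_id=1 → no match.
- a[1] auth_id=2 → no match.
- a[2] auth_id=NULL → no match.
- a[3] auth_id=1 → no match.
- a[4] auth_id=3 → no match.
- a[5] auth_id=7 → 1 match(es) in b → 1 row(s).
- a[6] auth_id=2 → no match.
- a[7] auth_id=7 → 1 match(es) in b → 1 row(s).
- a[8] auth_id=8 → 4 match(es) in b → 4 row(s).
- plus 3 unmatched b row(s), each kept with NULL a columns.
After projecting and ordering:
a.auth_id | b.auth_id | a.aname
7 | 4 | Eve
7 | 4 | Nora
8 | 4 | Raj
8 | 7 | Raj
8 | 7 | Raj
8 | 7 | Raj
NULL | 8 | NULL
NULL | 8 | NULL
NULL | NULL | NULL

(7, 4, Eve); (7, 4, Nora); (8, 4, Raj); (8, 7, Raj); (8, 7, Raj); (8, 7, Raj); (NULL, 8, NULL); (NULL, 8, NULL); (NULL, NULL, NULL)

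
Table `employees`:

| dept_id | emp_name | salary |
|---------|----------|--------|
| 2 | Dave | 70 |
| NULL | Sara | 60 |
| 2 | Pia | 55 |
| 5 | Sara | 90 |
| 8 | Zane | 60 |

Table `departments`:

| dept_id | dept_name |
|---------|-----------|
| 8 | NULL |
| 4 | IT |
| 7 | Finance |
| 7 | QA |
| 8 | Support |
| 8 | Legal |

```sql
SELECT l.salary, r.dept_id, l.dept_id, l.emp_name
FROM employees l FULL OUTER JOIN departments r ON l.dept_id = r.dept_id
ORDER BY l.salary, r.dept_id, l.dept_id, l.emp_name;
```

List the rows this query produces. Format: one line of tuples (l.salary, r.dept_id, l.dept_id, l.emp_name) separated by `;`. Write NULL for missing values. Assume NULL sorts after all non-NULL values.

(55, NULL, 2, Pia); (60, 8, 8, Zane); (60, 8, 8, Zane); (60, 8, 8, Zane); (60, NULL, NULL, Sara); (70, NULL, 2, Dave); (90, NULL, 5, Sara); (NULL, 4, NULL, NULL); (NULL, 7, NULL, NULL); (NULL, 7, NULL, NULL)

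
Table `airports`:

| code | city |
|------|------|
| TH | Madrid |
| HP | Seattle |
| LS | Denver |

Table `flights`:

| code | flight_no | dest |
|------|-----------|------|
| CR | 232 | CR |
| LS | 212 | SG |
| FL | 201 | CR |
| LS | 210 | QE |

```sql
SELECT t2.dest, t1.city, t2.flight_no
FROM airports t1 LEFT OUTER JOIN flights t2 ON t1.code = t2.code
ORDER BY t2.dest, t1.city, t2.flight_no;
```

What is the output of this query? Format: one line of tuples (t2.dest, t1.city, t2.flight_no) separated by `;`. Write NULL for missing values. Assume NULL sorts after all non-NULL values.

LEFT JOIN keeps every row from `airports`; unmatched rows get NULL for `flights`'s columns.
Matching on t1.code = t2.code.
- t1 (code=TH) has no partner → padded with NULL.
- t1 (code=HP) has no partner → padded with NULL.
- t1 (code=LS) pairs with 2 row(s) of t2.
After projecting and ordering:
t2.dest | t1.city | t2.flight_no
QE | Denver | 210
SG | Denver | 212
NULL | Madrid | NULL
NULL | Seattle | NULL

(QE, Denver, 210); (SG, Denver, 212); (NULL, Madrid, NULL); (NULL, Seattle, NULL)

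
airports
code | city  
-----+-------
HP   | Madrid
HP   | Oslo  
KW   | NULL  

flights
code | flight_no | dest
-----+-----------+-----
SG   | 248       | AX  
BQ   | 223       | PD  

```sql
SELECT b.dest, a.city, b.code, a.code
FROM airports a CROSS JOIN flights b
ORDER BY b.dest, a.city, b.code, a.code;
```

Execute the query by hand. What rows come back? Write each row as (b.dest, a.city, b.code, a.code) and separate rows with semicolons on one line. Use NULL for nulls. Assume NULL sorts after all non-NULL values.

(AX, Madrid, SG, HP); (AX, Oslo, SG, HP); (AX, NULL, SG, KW); (PD, Madrid, BQ, HP); (PD, Oslo, BQ, HP); (PD, NULL, BQ, KW)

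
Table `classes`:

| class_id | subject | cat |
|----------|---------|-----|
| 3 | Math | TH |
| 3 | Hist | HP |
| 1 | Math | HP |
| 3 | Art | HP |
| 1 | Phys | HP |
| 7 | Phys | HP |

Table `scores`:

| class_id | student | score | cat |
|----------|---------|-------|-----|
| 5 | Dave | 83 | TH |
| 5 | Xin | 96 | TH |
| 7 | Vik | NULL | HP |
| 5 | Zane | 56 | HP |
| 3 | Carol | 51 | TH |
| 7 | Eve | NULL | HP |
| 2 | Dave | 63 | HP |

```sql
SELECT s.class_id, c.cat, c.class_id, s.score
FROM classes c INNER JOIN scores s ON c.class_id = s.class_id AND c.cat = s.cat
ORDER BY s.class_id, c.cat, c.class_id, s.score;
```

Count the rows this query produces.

3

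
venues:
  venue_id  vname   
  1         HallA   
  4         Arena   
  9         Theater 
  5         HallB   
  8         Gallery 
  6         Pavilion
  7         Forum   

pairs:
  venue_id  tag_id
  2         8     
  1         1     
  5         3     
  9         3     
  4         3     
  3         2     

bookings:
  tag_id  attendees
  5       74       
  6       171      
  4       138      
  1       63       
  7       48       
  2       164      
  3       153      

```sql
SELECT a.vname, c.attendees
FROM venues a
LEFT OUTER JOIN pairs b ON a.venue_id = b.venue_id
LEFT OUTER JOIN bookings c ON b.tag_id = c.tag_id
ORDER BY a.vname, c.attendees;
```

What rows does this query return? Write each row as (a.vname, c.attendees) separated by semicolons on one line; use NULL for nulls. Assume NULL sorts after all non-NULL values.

(Arena, 153); (Forum, NULL); (Gallery, NULL); (HallA, 63); (HallB, 153); (Pavilion, NULL); (Theater, 153)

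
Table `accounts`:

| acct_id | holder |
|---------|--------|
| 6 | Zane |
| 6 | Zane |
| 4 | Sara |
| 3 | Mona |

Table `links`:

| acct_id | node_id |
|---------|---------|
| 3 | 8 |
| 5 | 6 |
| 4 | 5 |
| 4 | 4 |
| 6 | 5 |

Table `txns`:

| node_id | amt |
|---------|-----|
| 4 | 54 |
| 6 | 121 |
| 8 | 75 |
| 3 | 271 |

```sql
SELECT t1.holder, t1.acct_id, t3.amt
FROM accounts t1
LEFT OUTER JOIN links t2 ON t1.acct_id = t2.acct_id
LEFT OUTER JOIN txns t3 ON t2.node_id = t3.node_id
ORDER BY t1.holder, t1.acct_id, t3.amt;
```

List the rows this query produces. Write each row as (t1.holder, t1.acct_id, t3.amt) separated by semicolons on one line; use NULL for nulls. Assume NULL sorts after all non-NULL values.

(Mona, 3, 75); (Sara, 4, 54); (Sara, 4, NULL); (Zane, 6, NULL); (Zane, 6, NULL)

Joins associate left-to-right: accounts LEFT JOIN links on acct_id gives 5 intermediate row(s).
Then LEFT JOIN `txns t3` on node_id: each of those 5 rows is kept; rows whose t2.node_id has no match in t3 get NULL for t3's columns.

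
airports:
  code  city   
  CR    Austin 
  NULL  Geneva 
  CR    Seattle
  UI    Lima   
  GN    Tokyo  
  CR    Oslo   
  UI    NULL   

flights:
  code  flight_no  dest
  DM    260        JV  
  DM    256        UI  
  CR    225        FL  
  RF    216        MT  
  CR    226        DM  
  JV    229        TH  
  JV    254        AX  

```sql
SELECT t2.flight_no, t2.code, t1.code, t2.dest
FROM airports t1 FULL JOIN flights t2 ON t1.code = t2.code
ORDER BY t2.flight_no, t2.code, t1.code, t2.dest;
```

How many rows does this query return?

FULL OUTER JOIN keeps every row from both sides; unmatched rows get NULL for the other side's columns.
Matching on t1.code = t2.code. A NULL in a compared column never satisfies the condition.
- t1 (code=CR) pairs with 2 row(s) of t2.
- t1 (code=NULL) has no partner → padded with NULL.
- t1 (code=CR) pairs with 2 row(s) of t2.
- t1 (code=UI) has no partner → padded with NULL.
- t1 (code=GN) has no partner → padded with NULL.
- t1 (code=CR) pairs with 2 row(s) of t2.
- t1 (code=UI) has no partner → padded with NULL.
- 5 t2 row(s) had no t1 match → kept, t1 columns NULL.
Total: 6 matched + 9 padded = 15 rows.

15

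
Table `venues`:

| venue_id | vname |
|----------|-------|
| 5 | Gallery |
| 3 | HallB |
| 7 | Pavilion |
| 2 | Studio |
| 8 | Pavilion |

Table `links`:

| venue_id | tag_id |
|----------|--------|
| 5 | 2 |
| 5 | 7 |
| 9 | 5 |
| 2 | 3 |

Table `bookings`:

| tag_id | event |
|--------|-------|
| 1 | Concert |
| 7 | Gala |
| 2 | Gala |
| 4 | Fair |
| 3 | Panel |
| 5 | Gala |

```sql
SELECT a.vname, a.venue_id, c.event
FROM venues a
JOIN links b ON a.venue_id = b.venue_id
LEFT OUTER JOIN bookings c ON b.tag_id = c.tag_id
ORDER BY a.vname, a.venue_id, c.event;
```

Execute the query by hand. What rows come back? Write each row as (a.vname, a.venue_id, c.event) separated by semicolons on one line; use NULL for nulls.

Joins associate left-to-right: venues INNER JOIN links on venue_id gives 3 intermediate row(s).
Then LEFT JOIN `bookings c` on tag_id: each of those 3 rows is kept; rows whose b.tag_id has no match in c get NULL for c's columns.

(Gallery, 5, Gala); (Gallery, 5, Gala); (Studio, 2, Panel)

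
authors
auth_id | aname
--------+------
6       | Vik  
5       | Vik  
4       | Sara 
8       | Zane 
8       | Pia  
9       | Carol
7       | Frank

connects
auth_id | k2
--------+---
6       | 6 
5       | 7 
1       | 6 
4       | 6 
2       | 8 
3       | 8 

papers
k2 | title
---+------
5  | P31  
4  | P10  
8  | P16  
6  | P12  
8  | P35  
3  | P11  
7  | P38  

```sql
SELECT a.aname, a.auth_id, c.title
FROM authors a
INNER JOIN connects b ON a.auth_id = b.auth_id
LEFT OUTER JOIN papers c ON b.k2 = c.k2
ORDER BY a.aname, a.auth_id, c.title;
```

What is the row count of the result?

Evaluate left to right. First `authors a INNER JOIN connects b` on auth_id: 3 row(s).
Then LEFT JOIN `papers c` on k2: each of those 3 rows is kept; rows whose b.k2 has no match in c get NULL for c's columns.
Result: 3 row(s).

3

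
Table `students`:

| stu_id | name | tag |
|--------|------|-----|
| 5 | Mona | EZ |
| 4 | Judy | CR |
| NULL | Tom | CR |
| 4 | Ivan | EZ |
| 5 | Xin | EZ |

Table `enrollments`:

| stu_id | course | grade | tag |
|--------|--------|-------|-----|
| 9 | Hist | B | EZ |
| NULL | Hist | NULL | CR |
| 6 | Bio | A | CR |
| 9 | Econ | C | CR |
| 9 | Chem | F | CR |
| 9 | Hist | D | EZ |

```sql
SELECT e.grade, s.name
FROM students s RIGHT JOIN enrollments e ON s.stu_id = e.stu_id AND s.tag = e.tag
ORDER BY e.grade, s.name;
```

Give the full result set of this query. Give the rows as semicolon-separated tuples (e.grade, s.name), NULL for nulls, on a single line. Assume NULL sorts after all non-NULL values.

(A, NULL); (B, NULL); (C, NULL); (D, NULL); (F, NULL); (NULL, NULL)

RIGHT JOIN keeps every row from `enrollments`; unmatched rows get NULL for `students`'s columns.
Matching on s.stu_id = e.stu_id AND s.tag = e.tag. A NULL in a compared column never satisfies the condition.
- s[0] stu_id=5, tag=EZ → no match.
- s[1] stu_id=4, tag=CR → no match.
- s[2] stu_id=NULL, tag=CR → no match.
- s[3] stu_id=4, tag=EZ → no match.
- s[4] stu_id=5, tag=EZ → no match.
- 6 e row(s) had no s match → kept, s columns NULL.
After projecting and ordering:
e.grade | s.name
A | NULL
B | NULL
C | NULL
D | NULL
F | NULL
NULL | NULL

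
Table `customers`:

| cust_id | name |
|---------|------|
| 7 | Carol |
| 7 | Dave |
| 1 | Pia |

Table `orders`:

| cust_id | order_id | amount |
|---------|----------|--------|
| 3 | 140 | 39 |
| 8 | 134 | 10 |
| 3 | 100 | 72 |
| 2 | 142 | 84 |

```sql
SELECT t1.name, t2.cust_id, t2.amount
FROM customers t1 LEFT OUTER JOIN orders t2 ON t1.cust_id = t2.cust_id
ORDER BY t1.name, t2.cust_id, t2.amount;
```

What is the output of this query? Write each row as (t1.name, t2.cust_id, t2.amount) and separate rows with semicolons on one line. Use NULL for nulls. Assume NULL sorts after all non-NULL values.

LEFT JOIN keeps every row from `customers`; unmatched rows get NULL for `orders`'s columns.
Matching on t1.cust_id = t2.cust_id.
- t1 (cust_id=7) has no partner → padded with NULL.
- t1 (cust_id=7) has no partner → padded with NULL.
- t1 (cust_id=1) has no partner → padded with NULL.
After projecting and ordering:
t1.name | t2.cust_id | t2.amount
Carol | NULL | NULL
Dave | NULL | NULL
Pia | NULL | NULL

(Carol, NULL, NULL); (Dave, NULL, NULL); (Pia, NULL, NULL)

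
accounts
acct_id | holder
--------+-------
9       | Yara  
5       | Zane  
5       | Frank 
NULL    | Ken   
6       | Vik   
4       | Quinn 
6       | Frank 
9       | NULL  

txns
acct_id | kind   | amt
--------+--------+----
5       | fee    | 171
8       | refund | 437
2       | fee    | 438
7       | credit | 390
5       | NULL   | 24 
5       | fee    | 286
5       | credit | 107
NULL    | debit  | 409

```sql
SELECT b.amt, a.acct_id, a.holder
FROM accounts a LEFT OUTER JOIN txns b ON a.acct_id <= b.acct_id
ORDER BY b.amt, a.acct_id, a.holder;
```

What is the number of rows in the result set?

25

LEFT JOIN keeps every row from `accounts`; unmatched rows get NULL for `txns`'s columns.
Matching on a.acct_id <= b.acct_id. A NULL in a compared column never satisfies the condition.
- a[0] acct_id=9 → no match; kept with NULLs on the b side.
- a[1] acct_id=5 → 6 match(es) in b → 6 row(s).
- a[2] acct_id=5 → 6 match(es) in b → 6 row(s).
- a[3] acct_id=NULL → no match; kept with NULLs on the b side.
- a[4] acct_id=6 → 2 match(es) in b → 2 row(s).
- a[5] acct_id=4 → 6 match(es) in b → 6 row(s).
- a[6] acct_id=6 → 2 match(es) in b → 2 row(s).
- a[7] acct_id=9 → no match; kept with NULLs on the b side.
Total: 22 matched + 3 padded = 25 rows.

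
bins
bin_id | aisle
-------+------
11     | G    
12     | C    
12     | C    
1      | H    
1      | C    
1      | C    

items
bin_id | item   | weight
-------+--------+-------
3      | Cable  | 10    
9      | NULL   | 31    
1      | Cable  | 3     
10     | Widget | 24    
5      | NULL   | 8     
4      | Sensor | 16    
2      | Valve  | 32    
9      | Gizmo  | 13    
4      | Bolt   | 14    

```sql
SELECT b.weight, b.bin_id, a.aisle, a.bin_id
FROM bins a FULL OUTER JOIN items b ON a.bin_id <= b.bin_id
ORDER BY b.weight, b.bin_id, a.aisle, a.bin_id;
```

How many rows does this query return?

FULL OUTER JOIN keeps every row from both sides; unmatched rows get NULL for the other side's columns.
Matching on a.bin_id <= b.bin_id.
- bin_id=11: no b row matches, row kept with b columns NULL.
- bin_id=12: no b row matches, row kept with b columns NULL.
- bin_id=12: no b row matches, row kept with b columns NULL.
- bin_id=1: 9 matching b row(s), so 9 row(s) emitted.
- bin_id=1: 9 matching b row(s), so 9 row(s) emitted.
- bin_id=1: 9 matching b row(s), so 9 row(s) emitted.
Total: 27 matched + 3 padded = 30 rows.

30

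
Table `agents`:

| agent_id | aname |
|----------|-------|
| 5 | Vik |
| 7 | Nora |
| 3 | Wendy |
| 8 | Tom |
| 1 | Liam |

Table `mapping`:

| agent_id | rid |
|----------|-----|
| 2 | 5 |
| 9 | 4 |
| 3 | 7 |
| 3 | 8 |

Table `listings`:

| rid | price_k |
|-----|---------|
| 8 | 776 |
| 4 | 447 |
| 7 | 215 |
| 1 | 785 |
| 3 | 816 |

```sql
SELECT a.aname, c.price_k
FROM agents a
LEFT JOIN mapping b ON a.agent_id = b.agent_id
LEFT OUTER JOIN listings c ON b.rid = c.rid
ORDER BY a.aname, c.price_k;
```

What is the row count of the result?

6

Evaluate left to right. First `agents a LEFT JOIN mapping b` on agent_id: 6 row(s).
Then LEFT JOIN `listings c` on rid: each of those 6 rows is kept; rows whose b.rid has no match in c get NULL for c's columns.
Result: 6 row(s).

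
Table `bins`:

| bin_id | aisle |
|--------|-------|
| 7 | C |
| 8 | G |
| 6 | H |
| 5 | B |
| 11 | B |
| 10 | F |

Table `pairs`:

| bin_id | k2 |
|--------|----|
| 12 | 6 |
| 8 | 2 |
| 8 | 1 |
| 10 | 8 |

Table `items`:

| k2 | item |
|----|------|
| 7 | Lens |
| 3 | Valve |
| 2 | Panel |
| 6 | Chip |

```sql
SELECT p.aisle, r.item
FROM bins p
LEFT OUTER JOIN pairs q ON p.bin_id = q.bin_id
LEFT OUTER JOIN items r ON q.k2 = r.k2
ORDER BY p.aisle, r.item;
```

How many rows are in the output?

Joins associate left-to-right: bins LEFT JOIN pairs on bin_id gives 7 intermediate row(s).
Then LEFT JOIN `items r` on k2: each of those 7 rows is kept; rows whose q.k2 has no match in r get NULL for r's columns.
Result: 7 row(s).

7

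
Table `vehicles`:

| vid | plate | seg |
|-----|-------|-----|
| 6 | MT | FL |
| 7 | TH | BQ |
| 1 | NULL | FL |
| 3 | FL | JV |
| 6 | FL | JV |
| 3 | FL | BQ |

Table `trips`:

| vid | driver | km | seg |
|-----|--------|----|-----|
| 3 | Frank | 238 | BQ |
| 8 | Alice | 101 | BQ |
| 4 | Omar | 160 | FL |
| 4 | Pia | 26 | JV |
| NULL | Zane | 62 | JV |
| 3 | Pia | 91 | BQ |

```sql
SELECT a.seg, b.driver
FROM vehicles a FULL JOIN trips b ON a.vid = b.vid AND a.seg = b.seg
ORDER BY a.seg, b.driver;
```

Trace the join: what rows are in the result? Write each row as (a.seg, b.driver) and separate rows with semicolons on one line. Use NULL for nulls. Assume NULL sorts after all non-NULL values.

(BQ, Frank); (BQ, Pia); (BQ, NULL); (FL, NULL); (FL, NULL); (JV, NULL); (JV, NULL); (NULL, Alice); (NULL, Omar); (NULL, Pia); (NULL, Zane)

FULL OUTER JOIN keeps every row from both sides; unmatched rows get NULL for the other side's columns.
Matching on a.vid = b.vid AND a.seg = b.seg. A NULL in a compared column never satisfies the condition.
- a row (vid=6, seg=FL): no match → kept, b columns NULL.
- a row (vid=7, seg=BQ): no match → kept, b columns NULL.
- a row (vid=1, seg=FL): no match → kept, b columns NULL.
- a row (vid=3, seg=JV): no match → kept, b columns NULL.
- a row (vid=6, seg=JV): no match → kept, b columns NULL.
- a row (vid=3, seg=BQ): matches 2 b row(s) → 2 output row(s).
- plus 4 unmatched b row(s), each kept with NULL a columns.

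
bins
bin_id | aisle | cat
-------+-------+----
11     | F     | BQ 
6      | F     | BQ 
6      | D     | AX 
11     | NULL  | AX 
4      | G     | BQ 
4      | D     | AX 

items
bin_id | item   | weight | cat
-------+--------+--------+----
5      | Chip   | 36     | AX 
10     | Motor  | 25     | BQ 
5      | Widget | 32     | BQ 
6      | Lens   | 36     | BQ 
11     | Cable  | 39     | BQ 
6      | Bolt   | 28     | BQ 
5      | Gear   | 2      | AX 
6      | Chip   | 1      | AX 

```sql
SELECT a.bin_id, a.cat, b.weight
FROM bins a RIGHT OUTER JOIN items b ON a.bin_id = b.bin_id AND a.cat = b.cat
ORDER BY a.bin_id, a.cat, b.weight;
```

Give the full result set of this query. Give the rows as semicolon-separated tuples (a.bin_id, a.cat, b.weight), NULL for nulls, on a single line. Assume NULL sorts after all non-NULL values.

(6, AX, 1); (6, BQ, 28); (6, BQ, 36); (11, BQ, 39); (NULL, NULL, 2); (NULL, NULL, 25); (NULL, NULL, 32); (NULL, NULL, 36)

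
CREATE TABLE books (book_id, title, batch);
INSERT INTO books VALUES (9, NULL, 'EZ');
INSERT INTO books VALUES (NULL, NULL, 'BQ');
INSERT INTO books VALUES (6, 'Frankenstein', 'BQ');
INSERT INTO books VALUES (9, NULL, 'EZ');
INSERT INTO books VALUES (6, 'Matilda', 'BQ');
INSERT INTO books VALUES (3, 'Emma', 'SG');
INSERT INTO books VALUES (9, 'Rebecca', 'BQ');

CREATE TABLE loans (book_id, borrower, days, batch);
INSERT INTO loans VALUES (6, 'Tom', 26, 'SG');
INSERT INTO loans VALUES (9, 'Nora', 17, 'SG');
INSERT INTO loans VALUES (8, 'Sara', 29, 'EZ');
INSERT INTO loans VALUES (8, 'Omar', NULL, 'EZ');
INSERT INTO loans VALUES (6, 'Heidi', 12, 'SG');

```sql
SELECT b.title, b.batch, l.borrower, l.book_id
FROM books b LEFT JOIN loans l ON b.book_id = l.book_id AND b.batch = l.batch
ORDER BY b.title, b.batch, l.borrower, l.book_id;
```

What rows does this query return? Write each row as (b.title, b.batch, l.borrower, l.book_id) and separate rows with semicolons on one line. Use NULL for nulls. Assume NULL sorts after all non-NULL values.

(Emma, SG, NULL, NULL); (Frankenstein, BQ, NULL, NULL); (Matilda, BQ, NULL, NULL); (Rebecca, BQ, NULL, NULL); (NULL, BQ, NULL, NULL); (NULL, EZ, NULL, NULL); (NULL, EZ, NULL, NULL)

LEFT JOIN keeps every row from `books`; unmatched rows get NULL for `loans`'s columns.
Matching on b.book_id = l.book_id AND b.batch = l.batch. A NULL in a compared column never satisfies the condition.
- book_id=9, batch=EZ: no l row matches, row kept with l columns NULL.
- book_id=NULL, batch=BQ: no l row matches, row kept with l columns NULL.
- book_id=6, batch=BQ: no l row matches, row kept with l columns NULL.
- book_id=9, batch=EZ: no l row matches, row kept with l columns NULL.
- book_id=6, batch=BQ: no l row matches, row kept with l columns NULL.
- book_id=3, batch=SG: no l row matches, row kept with l columns NULL.
- book_id=9, batch=BQ: no l row matches, row kept with l columns NULL.
After projecting and ordering:
b.title | b.batch | l.borrower | l.book_id
Emma | SG | NULL | NULL
Frankenstein | BQ | NULL | NULL
Matilda | BQ | NULL | NULL
Rebecca | BQ | NULL | NULL
NULL | BQ | NULL | NULL
NULL | EZ | NULL | NULL
NULL | EZ | NULL | NULL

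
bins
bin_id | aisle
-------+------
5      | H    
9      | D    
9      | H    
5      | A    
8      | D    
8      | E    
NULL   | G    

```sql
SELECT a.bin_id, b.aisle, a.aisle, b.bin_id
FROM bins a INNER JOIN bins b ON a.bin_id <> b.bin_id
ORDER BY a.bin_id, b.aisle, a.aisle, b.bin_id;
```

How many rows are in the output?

24

INNER JOIN keeps only pairs where the ON condition holds.
Matching on a.bin_id <> b.bin_id. A NULL in a compared column never satisfies the condition.
Matched pairs: 24.
Total: 24 rows.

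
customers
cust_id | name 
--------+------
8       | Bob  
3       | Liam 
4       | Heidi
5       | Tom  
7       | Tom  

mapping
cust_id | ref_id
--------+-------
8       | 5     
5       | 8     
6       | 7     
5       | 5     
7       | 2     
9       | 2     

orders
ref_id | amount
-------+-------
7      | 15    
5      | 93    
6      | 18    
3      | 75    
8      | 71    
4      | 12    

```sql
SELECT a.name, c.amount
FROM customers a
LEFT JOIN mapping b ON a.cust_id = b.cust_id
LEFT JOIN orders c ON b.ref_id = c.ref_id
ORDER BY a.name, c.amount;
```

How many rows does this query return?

6

Evaluate left to right. First `customers a LEFT JOIN mapping b` on cust_id: 6 row(s).
Then LEFT JOIN `orders c` on ref_id: each of those 6 rows is kept; rows whose b.ref_id has no match in c get NULL for c's columns.
Result: 6 row(s).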